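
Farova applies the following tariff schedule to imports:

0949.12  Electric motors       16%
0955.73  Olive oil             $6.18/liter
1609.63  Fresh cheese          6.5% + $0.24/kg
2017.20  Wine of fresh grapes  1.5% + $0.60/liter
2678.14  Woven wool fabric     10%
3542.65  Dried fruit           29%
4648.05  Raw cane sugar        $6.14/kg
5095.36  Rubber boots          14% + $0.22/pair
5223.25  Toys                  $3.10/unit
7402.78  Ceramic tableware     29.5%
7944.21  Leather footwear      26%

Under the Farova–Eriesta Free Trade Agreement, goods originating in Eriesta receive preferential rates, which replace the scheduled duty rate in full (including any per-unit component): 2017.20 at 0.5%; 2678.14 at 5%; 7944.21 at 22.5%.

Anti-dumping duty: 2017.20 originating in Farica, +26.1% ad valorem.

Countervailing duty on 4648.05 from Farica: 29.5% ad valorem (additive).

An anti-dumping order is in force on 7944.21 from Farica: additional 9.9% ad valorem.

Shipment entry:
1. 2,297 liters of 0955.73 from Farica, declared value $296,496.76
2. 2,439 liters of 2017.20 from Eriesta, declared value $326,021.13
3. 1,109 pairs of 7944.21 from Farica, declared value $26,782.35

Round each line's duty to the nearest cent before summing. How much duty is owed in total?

$25,440.43

Line 1 (0955.73, Farica, 2,297 liters, $296,496.76):
Base rate for 0955.73 is $6.18/liter.
Duty = 2,297 × $6.18 = $14,195.46.
Line 2 (2017.20, Eriesta, 2,439 liters, $326,021.13):
Base rate for 2017.20 is 1.5% + $0.60/liter.
Origin Eriesta qualifies under the Farova–Eriesta agreement and 2017.20 is covered: preferential rate 0.5% applies instead.
The additional-duty order on 2017.20 targets Farica, not Eriesta; it does not apply.
Duty = $326,021.13 × 0.5% = $1,630.11.
Line 3 (7944.21, Farica, 1,109 pairs, $26,782.35):
Base rate for 7944.21 is 26%.
7944.21 has an FTA preferential rate, but origin Farica is not Eriesta; base rate stands.
Additional duty on 7944.21 from Farica: +9.9%. Applied ad valorem rate: 26% + 9.9% = 35.9%.
Duty = $26,782.35 × 35.9% = $9,614.86.
Total = $14,195.46 + $1,630.11 + $9,614.86 = $25,440.43.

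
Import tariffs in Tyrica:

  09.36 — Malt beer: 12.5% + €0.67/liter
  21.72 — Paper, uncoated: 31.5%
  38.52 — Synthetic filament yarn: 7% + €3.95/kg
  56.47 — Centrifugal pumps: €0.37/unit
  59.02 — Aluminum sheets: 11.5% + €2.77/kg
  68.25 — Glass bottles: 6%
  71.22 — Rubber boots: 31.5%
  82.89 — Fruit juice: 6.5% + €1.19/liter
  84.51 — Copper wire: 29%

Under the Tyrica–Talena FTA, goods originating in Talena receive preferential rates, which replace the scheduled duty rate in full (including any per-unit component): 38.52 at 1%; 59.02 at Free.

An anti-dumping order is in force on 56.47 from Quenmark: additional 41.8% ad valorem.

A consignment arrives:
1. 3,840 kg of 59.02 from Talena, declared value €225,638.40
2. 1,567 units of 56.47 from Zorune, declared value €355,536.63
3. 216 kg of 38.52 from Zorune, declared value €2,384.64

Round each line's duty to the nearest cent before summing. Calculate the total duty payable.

Line 1 (59.02, Talena, 3,840 kg, €225,638.40):
Base rate for 59.02 is 11.5% + €2.77/kg.
Origin Talena qualifies under the Tyrica–Talena agreement and 59.02 is covered: preferential rate Free applies instead.
Duty = €225,638.40 × 0% = €0.00.
Line 2 (56.47, Zorune, 1,567 units, €355,536.63):
Base rate for 56.47 is €0.37/unit.
The additional-duty order on 56.47 targets Quenmark, not Zorune; it does not apply.
Duty = 1,567 × €0.37 = €579.79.
Line 3 (38.52, Zorune, 216 kg, €2,384.64):
Base rate for 38.52 is 7% + €3.95/kg.
38.52 has an FTA preferential rate, but origin Zorune is not Talena; base rate stands.
Duty = €2,384.64 × 7% + 216 × €3.95 = €1,020.12.
Total = €0.00 + €579.79 + €1,020.12 = €1,599.91.

€1,599.91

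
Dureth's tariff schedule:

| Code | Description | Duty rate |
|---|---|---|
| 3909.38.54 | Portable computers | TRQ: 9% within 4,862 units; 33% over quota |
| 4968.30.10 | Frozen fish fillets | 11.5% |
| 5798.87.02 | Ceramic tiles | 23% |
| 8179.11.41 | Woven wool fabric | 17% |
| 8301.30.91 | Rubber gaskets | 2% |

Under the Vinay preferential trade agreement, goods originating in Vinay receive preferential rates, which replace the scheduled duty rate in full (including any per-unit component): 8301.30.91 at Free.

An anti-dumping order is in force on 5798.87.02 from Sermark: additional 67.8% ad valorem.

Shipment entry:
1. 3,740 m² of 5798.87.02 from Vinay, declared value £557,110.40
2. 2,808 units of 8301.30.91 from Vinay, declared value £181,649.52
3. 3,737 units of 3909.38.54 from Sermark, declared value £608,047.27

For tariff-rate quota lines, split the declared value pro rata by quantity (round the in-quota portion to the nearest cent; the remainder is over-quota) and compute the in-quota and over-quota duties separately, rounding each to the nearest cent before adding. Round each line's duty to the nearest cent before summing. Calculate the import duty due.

Line 1 (5798.87.02, Vinay, 3,740 m², £557,110.40):
Base rate for 5798.87.02 is 23%.
Origin Vinay is the FTA partner but 5798.87.02 is not on the preference list; base rate stands.
The additional-duty order on 5798.87.02 targets Sermark, not Vinay; it does not apply.
Duty = £557,110.40 × 23% = £128,135.39.
Line 2 (8301.30.91, Vinay, 2,808 units, £181,649.52):
Base rate for 8301.30.91 is 2%.
Origin Vinay qualifies under the Dureth–Vinay agreement and 8301.30.91 is covered: preferential rate Free applies instead.
Duty = £181,649.52 × 0% = £0.00.
Line 3 (3909.38.54, Sermark, 3,737 units, £608,047.27):
Code 3909.38.54 is under a tariff-rate quota (threshold 4,862 units). Quantity 3,737 units is within the quota, so the in-quota rate 9% applies to the full value.
Duty = £608,047.27 × 9% = £54,724.25.
Total = £128,135.39 + £0.00 + £54,724.25 = £182,859.64.

£182,859.64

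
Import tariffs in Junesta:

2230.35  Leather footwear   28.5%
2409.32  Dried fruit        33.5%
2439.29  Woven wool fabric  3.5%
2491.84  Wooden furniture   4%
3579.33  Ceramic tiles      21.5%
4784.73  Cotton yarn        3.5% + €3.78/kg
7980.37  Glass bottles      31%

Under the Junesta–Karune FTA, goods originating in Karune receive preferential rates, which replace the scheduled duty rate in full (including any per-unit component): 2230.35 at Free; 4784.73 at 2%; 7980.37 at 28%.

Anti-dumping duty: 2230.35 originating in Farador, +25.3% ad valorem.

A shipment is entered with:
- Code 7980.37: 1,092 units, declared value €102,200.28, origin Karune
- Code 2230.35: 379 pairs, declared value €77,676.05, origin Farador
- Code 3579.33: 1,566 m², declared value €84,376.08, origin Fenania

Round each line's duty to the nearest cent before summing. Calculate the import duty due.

Line 1 (7980.37, Karune, 1,092 units, €102,200.28):
Base rate for 7980.37 is 31%.
Origin Karune qualifies under the Junesta–Karune agreement and 7980.37 is covered: preferential rate 28% applies instead.
Duty = €102,200.28 × 28% = €28,616.08.
Line 2 (2230.35, Farador, 379 pairs, €77,676.05):
Base rate for 2230.35 is 28.5%.
2230.35 has an FTA preferential rate, but origin Farador is not Karune; base rate stands.
Additional duty on 2230.35 from Farador: +25.3%. Applied ad valorem rate: 28.5% + 25.3% = 53.8%.
Duty = €77,676.05 × 53.8% = €41,789.71.
Line 3 (3579.33, Fenania, 1,566 m², €84,376.08):
Base rate for 3579.33 is 21.5%.
Duty = €84,376.08 × 21.5% = €18,140.86.
Total = €28,616.08 + €41,789.71 + €18,140.86 = €88,546.65.

€88,546.65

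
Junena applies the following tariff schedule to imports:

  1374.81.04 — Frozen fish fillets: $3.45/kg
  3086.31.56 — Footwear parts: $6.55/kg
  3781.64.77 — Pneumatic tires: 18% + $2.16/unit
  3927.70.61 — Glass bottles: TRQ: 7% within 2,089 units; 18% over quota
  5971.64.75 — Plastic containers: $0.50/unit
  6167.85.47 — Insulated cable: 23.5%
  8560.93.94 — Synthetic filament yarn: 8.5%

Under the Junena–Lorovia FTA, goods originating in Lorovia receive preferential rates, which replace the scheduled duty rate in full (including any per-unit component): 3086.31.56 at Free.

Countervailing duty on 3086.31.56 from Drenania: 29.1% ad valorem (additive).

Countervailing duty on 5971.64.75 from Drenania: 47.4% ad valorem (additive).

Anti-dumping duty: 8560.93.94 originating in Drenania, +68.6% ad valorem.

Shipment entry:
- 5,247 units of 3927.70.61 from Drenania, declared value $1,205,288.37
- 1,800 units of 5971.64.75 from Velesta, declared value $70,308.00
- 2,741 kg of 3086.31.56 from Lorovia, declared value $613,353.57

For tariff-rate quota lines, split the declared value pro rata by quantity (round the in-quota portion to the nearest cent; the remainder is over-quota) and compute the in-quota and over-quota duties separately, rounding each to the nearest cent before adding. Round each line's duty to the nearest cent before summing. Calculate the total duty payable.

$165,066.84

Line 1 (3927.70.61, Drenania, 5,247 units, $1,205,288.37):
Code 3927.70.61 is under a tariff-rate quota (threshold 2,089 units). In-quota: 2,089 units at 7%; over-quota: 3,158 units at 18%.
Pro-rata value split: in-quota = $1,205,288.37 × 2,089/5,247 = $479,864.19; over-quota = $1,205,288.37 − $479,864.19 = $725,424.18.
In-quota duty = $479,864.19 × 7% = $33,590.49. Over-quota duty = $725,424.18 × 18% = $130,576.35.
Line duty = $33,590.49 + $130,576.35 = $164,166.84.
Line 2 (5971.64.75, Velesta, 1,800 units, $70,308.00):
Base rate for 5971.64.75 is $0.50/unit.
The additional-duty order on 5971.64.75 targets Drenania, not Velesta; it does not apply.
Duty = 1,800 × $0.50 = $900.00.
Line 3 (3086.31.56, Lorovia, 2,741 kg, $613,353.57):
Base rate for 3086.31.56 is $6.55/kg.
Origin Lorovia qualifies under the Junena–Lorovia agreement and 3086.31.56 is covered: preferential rate Free applies instead.
The additional-duty order on 3086.31.56 targets Drenania, not Lorovia; it does not apply.
Duty = $613,353.57 × 0% = $0.00.
Total = $164,166.84 + $900.00 + $0.00 = $165,066.84.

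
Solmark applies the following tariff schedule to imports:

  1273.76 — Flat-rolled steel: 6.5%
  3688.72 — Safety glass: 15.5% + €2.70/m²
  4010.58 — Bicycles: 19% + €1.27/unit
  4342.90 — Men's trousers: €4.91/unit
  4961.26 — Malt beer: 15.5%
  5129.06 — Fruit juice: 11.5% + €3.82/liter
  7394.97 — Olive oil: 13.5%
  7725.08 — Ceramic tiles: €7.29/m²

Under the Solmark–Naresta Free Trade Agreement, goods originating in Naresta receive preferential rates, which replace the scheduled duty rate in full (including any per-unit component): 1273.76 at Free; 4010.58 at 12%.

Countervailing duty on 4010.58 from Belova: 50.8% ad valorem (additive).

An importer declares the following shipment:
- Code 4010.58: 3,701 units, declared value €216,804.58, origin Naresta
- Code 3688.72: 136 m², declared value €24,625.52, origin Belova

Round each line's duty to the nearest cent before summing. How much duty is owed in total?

€30,200.71

Line 1 (4010.58, Naresta, 3,701 units, €216,804.58):
Base rate for 4010.58 is 19% + €1.27/unit.
Origin Naresta qualifies under the Solmark–Naresta agreement and 4010.58 is covered: preferential rate 12% applies instead.
The additional-duty order on 4010.58 targets Belova, not Naresta; it does not apply.
Duty = €216,804.58 × 12% = €26,016.55.
Line 2 (3688.72, Belova, 136 m², €24,625.52):
Base rate for 3688.72 is 15.5% + €2.70/m².
Duty = €24,625.52 × 15.5% + 136 × €2.70 = €4,184.16.
Total = €26,016.55 + €4,184.16 = €30,200.71.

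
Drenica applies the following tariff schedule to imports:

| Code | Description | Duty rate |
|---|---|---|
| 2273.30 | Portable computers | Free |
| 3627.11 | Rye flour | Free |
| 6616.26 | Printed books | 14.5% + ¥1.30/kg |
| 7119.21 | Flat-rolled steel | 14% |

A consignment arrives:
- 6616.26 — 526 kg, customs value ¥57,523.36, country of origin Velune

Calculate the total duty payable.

Line 1 (6616.26, Velune, 526 kg, ¥57,523.36):
Base rate for 6616.26 is 14.5% + ¥1.30/kg.
Duty = ¥57,523.36 × 14.5% + 526 × ¥1.30 = ¥9,024.69.

¥9,024.69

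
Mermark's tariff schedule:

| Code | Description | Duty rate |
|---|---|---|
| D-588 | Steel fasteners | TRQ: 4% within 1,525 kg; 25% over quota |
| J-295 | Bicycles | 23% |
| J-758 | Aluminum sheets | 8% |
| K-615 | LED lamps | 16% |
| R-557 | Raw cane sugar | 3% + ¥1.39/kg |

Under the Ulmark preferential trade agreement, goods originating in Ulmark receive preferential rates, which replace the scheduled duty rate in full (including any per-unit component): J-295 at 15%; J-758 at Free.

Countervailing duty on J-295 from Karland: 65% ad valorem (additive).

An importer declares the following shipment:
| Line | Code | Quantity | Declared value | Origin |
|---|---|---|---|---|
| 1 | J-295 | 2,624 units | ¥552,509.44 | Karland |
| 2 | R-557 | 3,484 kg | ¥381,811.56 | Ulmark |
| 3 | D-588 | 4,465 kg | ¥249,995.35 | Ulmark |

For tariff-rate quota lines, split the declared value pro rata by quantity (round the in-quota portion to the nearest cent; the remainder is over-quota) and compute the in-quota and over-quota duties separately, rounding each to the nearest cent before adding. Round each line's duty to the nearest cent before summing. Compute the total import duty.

¥547,073.46

Line 1 (J-295, Karland, 2,624 units, ¥552,509.44):
Base rate for J-295 is 23%.
J-295 has an FTA preferential rate, but origin Karland is not Ulmark; base rate stands.
Additional duty on J-295 from Karland: +65%. Applied ad valorem rate: 23% + 65% = 88%.
Duty = ¥552,509.44 × 88% = ¥486,208.31.
Line 2 (R-557, Ulmark, 3,484 kg, ¥381,811.56):
Base rate for R-557 is 3% + ¥1.39/kg.
Origin Ulmark is the FTA partner but R-557 is not on the preference list; base rate stands.
Duty = ¥381,811.56 × 3% + 3,484 × ¥1.39 = ¥16,297.11.
Line 3 (D-588, Ulmark, 4,465 kg, ¥249,995.35):
Code D-588 is under a tariff-rate quota (threshold 1,525 kg). In-quota: 1,525 kg at 4%; over-quota: 2,940 kg at 25%.
Pro-rata value split: in-quota = ¥249,995.35 × 1,525/4,465 = ¥85,384.75; over-quota = ¥249,995.35 − ¥85,384.75 = ¥164,610.60.
In-quota duty = ¥85,384.75 × 4% = ¥3,415.39. Over-quota duty = ¥164,610.60 × 25% = ¥41,152.65.
Line duty = ¥3,415.39 + ¥41,152.65 = ¥44,568.04.
Total = ¥486,208.31 + ¥16,297.11 + ¥44,568.04 = ¥547,073.46.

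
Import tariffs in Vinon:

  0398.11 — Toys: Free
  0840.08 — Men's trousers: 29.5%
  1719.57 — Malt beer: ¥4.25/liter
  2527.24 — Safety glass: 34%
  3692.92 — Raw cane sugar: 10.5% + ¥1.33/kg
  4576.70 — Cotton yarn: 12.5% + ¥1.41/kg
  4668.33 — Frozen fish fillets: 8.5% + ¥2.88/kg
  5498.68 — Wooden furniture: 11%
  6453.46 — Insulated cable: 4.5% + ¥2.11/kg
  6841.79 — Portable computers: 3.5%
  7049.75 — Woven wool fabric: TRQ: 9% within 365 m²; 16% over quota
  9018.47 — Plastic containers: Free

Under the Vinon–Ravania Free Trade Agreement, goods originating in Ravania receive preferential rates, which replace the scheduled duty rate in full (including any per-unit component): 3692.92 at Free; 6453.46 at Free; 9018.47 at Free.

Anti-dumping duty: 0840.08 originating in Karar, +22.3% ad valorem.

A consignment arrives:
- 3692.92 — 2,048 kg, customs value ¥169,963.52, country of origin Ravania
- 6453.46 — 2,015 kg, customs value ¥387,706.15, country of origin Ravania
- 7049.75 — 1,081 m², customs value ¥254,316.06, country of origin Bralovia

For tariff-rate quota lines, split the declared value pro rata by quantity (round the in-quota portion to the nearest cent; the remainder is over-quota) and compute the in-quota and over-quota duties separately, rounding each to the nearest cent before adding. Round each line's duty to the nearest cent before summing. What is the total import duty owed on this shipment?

¥34,679.68

Line 1 (3692.92, Ravania, 2,048 kg, ¥169,963.52):
Base rate for 3692.92 is 10.5% + ¥1.33/kg.
Origin Ravania qualifies under the Vinon–Ravania agreement and 3692.92 is covered: preferential rate Free applies instead.
Duty = ¥169,963.52 × 0% = ¥0.00.
Line 2 (6453.46, Ravania, 2,015 kg, ¥387,706.15):
Base rate for 6453.46 is 4.5% + ¥2.11/kg.
Origin Ravania qualifies under the Vinon–Ravania agreement and 6453.46 is covered: preferential rate Free applies instead.
Duty = ¥387,706.15 × 0% = ¥0.00.
Line 3 (7049.75, Bralovia, 1,081 m², ¥254,316.06):
Code 7049.75 is under a tariff-rate quota (threshold 365 m²). In-quota: 365 m² at 9%; over-quota: 716 m² at 16%.
Pro-rata value split: in-quota = ¥254,316.06 × 365/1,081 = ¥85,869.90; over-quota = ¥254,316.06 − ¥85,869.90 = ¥168,446.16.
In-quota duty = ¥85,869.90 × 9% = ¥7,728.29. Over-quota duty = ¥168,446.16 × 16% = ¥26,951.39.
Line duty = ¥7,728.29 + ¥26,951.39 = ¥34,679.68.
Total = ¥0.00 + ¥0.00 + ¥34,679.68 = ¥34,679.68.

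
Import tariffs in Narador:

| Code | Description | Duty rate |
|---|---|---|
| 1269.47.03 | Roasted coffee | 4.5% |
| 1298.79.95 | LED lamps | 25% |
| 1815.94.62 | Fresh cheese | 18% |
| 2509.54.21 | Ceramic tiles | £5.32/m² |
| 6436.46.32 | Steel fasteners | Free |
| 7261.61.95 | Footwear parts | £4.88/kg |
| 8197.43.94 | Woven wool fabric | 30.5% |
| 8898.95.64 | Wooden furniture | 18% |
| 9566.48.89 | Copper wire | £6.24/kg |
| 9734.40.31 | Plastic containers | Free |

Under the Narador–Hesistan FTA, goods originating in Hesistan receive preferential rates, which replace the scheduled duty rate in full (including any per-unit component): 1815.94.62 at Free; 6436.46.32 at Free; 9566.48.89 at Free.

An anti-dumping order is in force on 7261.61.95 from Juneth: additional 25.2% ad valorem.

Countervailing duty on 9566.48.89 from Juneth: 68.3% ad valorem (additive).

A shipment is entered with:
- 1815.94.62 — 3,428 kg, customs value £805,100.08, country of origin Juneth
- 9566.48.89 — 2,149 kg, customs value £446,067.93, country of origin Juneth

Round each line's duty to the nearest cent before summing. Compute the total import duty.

£462,992.17

Line 1 (1815.94.62, Juneth, 3,428 kg, £805,100.08):
Base rate for 1815.94.62 is 18%.
1815.94.62 has an FTA preferential rate, but origin Juneth is not Hesistan; base rate stands.
Duty = £805,100.08 × 18% = £144,918.01.
Line 2 (9566.48.89, Juneth, 2,149 kg, £446,067.93):
Base rate for 9566.48.89 is £6.24/kg.
9566.48.89 has an FTA preferential rate, but origin Juneth is not Hesistan; base rate stands.
Additional duty on 9566.48.89 from Juneth: +68.3% ad valorem. Applied ad valorem rate = 68.3%.
Duty = £446,067.93 × 68.3% + 2,149 × £6.24 = £318,074.16.
Total = £144,918.01 + £318,074.16 = £462,992.17.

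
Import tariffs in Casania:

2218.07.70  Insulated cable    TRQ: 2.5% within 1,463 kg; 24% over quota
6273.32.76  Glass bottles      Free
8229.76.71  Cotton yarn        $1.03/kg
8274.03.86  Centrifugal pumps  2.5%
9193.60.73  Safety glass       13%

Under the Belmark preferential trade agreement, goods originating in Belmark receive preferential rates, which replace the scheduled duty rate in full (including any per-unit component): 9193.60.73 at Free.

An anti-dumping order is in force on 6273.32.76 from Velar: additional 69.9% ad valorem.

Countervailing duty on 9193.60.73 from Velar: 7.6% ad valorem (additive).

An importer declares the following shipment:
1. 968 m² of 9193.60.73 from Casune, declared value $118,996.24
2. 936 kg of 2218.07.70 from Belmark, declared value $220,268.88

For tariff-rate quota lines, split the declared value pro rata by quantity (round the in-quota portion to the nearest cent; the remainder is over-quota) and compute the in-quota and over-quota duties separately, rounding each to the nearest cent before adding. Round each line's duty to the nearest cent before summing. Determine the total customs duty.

Line 1 (9193.60.73, Casune, 968 m², $118,996.24):
Base rate for 9193.60.73 is 13%.
9193.60.73 has an FTA preferential rate, but origin Casune is not Belmark; base rate stands.
The additional-duty order on 9193.60.73 targets Velar, not Casune; it does not apply.
Duty = $118,996.24 × 13% = $15,469.51.
Line 2 (2218.07.70, Belmark, 936 kg, $220,268.88):
Code 2218.07.70 is under a tariff-rate quota (threshold 1,463 kg). Quantity 936 kg is within the quota, so the in-quota rate 2.5% applies to the full value.
Duty = $220,268.88 × 2.5% = $5,506.72.
Total = $15,469.51 + $5,506.72 = $20,976.23.

$20,976.23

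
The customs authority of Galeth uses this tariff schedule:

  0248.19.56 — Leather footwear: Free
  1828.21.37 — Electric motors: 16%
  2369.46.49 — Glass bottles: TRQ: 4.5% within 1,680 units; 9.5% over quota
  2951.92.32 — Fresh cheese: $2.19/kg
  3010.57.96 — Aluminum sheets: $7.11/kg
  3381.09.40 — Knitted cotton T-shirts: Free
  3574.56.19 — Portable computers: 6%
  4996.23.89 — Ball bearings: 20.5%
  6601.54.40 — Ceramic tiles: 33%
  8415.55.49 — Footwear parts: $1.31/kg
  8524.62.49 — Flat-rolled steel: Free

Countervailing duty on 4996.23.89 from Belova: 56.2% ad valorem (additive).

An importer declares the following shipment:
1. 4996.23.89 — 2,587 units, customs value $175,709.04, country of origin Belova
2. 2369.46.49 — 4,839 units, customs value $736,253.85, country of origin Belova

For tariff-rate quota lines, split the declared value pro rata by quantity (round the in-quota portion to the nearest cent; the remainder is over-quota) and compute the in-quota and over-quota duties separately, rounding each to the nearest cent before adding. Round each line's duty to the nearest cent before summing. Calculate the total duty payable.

Line 1 (4996.23.89, Belova, 2,587 units, $175,709.04):
Base rate for 4996.23.89 is 20.5%.
Additional duty on 4996.23.89 from Belova: +56.2%. Applied ad valorem rate: 20.5% + 56.2% = 76.7%.
Duty = $175,709.04 × 76.7% = $134,768.83.
Line 2 (2369.46.49, Belova, 4,839 units, $736,253.85):
Code 2369.46.49 is under a tariff-rate quota (threshold 1,680 units). In-quota: 1,680 units at 4.5%; over-quota: 3,159 units at 9.5%.
Pro-rata value split: in-quota = $736,253.85 × 1,680/4,839 = $255,612.00; over-quota = $736,253.85 − $255,612.00 = $480,641.85.
In-quota duty = $255,612.00 × 4.5% = $11,502.54. Over-quota duty = $480,641.85 × 9.5% = $45,660.98.
Line duty = $11,502.54 + $45,660.98 = $57,163.52.
Total = $134,768.83 + $57,163.52 = $191,932.35.

$191,932.35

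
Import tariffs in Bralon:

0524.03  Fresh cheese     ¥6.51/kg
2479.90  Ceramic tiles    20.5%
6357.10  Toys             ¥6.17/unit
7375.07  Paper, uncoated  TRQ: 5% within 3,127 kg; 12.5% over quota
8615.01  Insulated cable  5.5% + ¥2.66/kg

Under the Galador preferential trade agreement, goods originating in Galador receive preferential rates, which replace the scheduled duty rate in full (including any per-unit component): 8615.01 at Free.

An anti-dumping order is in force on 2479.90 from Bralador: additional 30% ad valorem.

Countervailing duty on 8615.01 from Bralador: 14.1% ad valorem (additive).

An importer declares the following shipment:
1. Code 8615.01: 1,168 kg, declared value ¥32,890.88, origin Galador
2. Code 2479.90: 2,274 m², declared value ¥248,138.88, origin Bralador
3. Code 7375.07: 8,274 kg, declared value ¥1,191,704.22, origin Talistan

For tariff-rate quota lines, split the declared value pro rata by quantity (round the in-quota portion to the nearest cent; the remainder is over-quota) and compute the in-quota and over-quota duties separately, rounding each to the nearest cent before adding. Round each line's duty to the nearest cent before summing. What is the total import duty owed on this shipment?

¥240,494.52

Line 1 (8615.01, Galador, 1,168 kg, ¥32,890.88):
Base rate for 8615.01 is 5.5% + ¥2.66/kg.
Origin Galador qualifies under the Bralon–Galador agreement and 8615.01 is covered: preferential rate Free applies instead.
The additional-duty order on 8615.01 targets Bralador, not Galador; it does not apply.
Duty = ¥32,890.88 × 0% = ¥0.00.
Line 2 (2479.90, Bralador, 2,274 m², ¥248,138.88):
Base rate for 2479.90 is 20.5%.
Additional duty on 2479.90 from Bralador: +30%. Applied ad valorem rate: 20.5% + 30% = 50.5%.
Duty = ¥248,138.88 × 50.5% = ¥125,310.13.
Line 3 (7375.07, Talistan, 8,274 kg, ¥1,191,704.22):
Code 7375.07 is under a tariff-rate quota (threshold 3,127 kg). In-quota: 3,127 kg at 5%; over-quota: 5,147 kg at 12.5%.
Pro-rata value split: in-quota = ¥1,191,704.22 × 3,127/8,274 = ¥450,381.81; over-quota = ¥1,191,704.22 − ¥450,381.81 = ¥741,322.41.
In-quota duty = ¥450,381.81 × 5% = ¥22,519.09. Over-quota duty = ¥741,322.41 × 12.5% = ¥92,665.30.
Line duty = ¥22,519.09 + ¥92,665.30 = ¥115,184.39.
Total = ¥0.00 + ¥125,310.13 + ¥115,184.39 = ¥240,494.52.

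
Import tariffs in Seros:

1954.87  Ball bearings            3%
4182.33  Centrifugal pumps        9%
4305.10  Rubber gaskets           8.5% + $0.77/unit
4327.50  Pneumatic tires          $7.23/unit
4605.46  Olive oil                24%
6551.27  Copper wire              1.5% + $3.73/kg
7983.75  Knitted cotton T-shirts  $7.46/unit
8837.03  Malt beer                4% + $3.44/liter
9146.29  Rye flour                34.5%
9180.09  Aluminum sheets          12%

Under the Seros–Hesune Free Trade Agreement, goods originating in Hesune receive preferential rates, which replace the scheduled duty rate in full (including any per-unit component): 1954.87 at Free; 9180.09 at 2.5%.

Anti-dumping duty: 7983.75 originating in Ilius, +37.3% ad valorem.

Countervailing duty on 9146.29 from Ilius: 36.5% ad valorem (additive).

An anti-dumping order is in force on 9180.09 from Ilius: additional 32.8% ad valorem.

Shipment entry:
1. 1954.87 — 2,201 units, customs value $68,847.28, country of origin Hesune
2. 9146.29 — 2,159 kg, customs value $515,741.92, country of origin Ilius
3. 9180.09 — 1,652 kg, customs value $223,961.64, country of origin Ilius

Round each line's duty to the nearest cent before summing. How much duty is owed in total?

$466,511.57

Line 1 (1954.87, Hesune, 2,201 units, $68,847.28):
Base rate for 1954.87 is 3%.
Origin Hesune qualifies under the Seros–Hesune agreement and 1954.87 is covered: preferential rate Free applies instead.
Duty = $68,847.28 × 0% = $0.00.
Line 2 (9146.29, Ilius, 2,159 kg, $515,741.92):
Base rate for 9146.29 is 34.5%.
Additional duty on 9146.29 from Ilius: +36.5%. Applied ad valorem rate: 34.5% + 36.5% = 71%.
Duty = $515,741.92 × 71% = $366,176.76.
Line 3 (9180.09, Ilius, 1,652 kg, $223,961.64):
Base rate for 9180.09 is 12%.
9180.09 has an FTA preferential rate, but origin Ilius is not Hesune; base rate stands.
Additional duty on 9180.09 from Ilius: +32.8%. Applied ad valorem rate: 12% + 32.8% = 44.8%.
Duty = $223,961.64 × 44.8% = $100,334.81.
Total = $0.00 + $366,176.76 + $100,334.81 = $466,511.57.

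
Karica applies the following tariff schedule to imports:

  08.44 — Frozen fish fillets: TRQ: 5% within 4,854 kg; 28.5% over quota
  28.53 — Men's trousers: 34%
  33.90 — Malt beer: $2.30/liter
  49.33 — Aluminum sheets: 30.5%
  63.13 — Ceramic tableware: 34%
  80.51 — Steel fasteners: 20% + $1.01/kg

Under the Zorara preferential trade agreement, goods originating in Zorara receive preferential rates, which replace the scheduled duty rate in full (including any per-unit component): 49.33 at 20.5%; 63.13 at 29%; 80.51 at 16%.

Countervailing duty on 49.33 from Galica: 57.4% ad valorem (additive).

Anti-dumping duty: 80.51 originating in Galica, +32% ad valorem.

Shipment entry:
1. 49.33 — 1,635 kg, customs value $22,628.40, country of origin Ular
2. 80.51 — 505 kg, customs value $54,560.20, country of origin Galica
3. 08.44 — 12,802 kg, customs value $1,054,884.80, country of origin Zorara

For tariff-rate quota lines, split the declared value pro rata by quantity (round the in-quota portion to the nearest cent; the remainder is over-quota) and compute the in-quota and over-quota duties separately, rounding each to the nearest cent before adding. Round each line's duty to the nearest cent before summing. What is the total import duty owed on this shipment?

Line 1 (49.33, Ular, 1,635 kg, $22,628.40):
Base rate for 49.33 is 30.5%.
49.33 has an FTA preferential rate, but origin Ular is not Zorara; base rate stands.
The additional-duty order on 49.33 targets Galica, not Ular; it does not apply.
Duty = $22,628.40 × 30.5% = $6,901.66.
Line 2 (80.51, Galica, 505 kg, $54,560.20):
Base rate for 80.51 is 20% + $1.01/kg.
80.51 has an FTA preferential rate, but origin Galica is not Zorara; base rate stands.
Additional duty on 80.51 from Galica: +32%. Applied ad valorem rate: 20% + 32% = 52%.
Duty = $54,560.20 × 52% + 505 × $1.01 = $28,881.35.
Line 3 (08.44, Zorara, 12,802 kg, $1,054,884.80):
Code 08.44 is under a tariff-rate quota (threshold 4,854 kg). In-quota: 4,854 kg at 5%; over-quota: 7,948 kg at 28.5%.
Pro-rata value split: in-quota = $1,054,884.80 × 4,854/12,802 = $399,969.60; over-quota = $1,054,884.80 − $399,969.60 = $654,915.20.
In-quota duty = $399,969.60 × 5% = $19,998.48. Over-quota duty = $654,915.20 × 28.5% = $186,650.83.
Line duty = $19,998.48 + $186,650.83 = $206,649.31.
Total = $6,901.66 + $28,881.35 + $206,649.31 = $242,432.32.

$242,432.32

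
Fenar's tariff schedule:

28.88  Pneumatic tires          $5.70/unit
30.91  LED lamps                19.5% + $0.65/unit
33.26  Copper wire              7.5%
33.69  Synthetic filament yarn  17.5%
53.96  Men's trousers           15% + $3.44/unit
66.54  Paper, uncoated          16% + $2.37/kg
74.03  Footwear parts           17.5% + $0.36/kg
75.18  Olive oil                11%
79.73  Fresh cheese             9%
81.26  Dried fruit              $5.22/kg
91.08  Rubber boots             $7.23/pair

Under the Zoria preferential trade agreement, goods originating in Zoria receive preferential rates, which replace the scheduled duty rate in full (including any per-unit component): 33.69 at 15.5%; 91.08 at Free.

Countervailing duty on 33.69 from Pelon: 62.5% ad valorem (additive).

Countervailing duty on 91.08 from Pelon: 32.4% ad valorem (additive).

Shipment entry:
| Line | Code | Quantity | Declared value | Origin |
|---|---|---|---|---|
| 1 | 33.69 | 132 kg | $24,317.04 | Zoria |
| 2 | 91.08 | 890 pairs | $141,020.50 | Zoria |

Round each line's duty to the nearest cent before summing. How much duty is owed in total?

$3,769.14

Line 1 (33.69, Zoria, 132 kg, $24,317.04):
Base rate for 33.69 is 17.5%.
Origin Zoria qualifies under the Fenar–Zoria agreement and 33.69 is covered: preferential rate 15.5% applies instead.
The additional-duty order on 33.69 targets Pelon, not Zoria; it does not apply.
Duty = $24,317.04 × 15.5% = $3,769.14.
Line 2 (91.08, Zoria, 890 pairs, $141,020.50):
Base rate for 91.08 is $7.23/pair.
Origin Zoria qualifies under the Fenar–Zoria agreement and 91.08 is covered: preferential rate Free applies instead.
The additional-duty order on 91.08 targets Pelon, not Zoria; it does not apply.
Duty = $141,020.50 × 0% = $0.00.
Total = $3,769.14 + $0.00 = $3,769.14.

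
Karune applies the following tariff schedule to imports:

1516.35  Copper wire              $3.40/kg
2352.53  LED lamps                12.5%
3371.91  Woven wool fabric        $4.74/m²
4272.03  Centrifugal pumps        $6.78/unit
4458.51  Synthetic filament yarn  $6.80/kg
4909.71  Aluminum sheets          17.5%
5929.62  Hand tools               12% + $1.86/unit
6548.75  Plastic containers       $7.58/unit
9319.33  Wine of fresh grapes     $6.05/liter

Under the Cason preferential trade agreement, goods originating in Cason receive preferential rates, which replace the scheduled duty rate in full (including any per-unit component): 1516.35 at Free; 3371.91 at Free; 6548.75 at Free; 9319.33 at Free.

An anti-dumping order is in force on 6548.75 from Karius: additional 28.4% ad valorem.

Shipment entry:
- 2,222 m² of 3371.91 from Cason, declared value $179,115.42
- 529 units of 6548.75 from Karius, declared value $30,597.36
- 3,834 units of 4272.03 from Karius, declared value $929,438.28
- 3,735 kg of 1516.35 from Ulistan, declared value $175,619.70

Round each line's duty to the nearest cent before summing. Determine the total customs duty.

$51,392.99

Line 1 (3371.91, Cason, 2,222 m², $179,115.42):
Base rate for 3371.91 is $4.74/m².
Origin Cason qualifies under the Karune–Cason agreement and 3371.91 is covered: preferential rate Free applies instead.
Duty = $179,115.42 × 0% = $0.00.
Line 2 (6548.75, Karius, 529 units, $30,597.36):
Base rate for 6548.75 is $7.58/unit.
6548.75 has an FTA preferential rate, but origin Karius is not Cason; base rate stands.
Additional duty on 6548.75 from Karius: +28.4% ad valorem. Applied ad valorem rate = 28.4%.
Duty = $30,597.36 × 28.4% + 529 × $7.58 = $12,699.47.
Line 3 (4272.03, Karius, 3,834 units, $929,438.28):
Base rate for 4272.03 is $6.78/unit.
Duty = 3,834 × $6.78 = $25,994.52.
Line 4 (1516.35, Ulistan, 3,735 kg, $175,619.70):
Base rate for 1516.35 is $3.40/kg.
1516.35 has an FTA preferential rate, but origin Ulistan is not Cason; base rate stands.
Duty = 3,735 × $3.40 = $12,699.00.
Total = $0.00 + $12,699.47 + $25,994.52 + $12,699.00 = $51,392.99.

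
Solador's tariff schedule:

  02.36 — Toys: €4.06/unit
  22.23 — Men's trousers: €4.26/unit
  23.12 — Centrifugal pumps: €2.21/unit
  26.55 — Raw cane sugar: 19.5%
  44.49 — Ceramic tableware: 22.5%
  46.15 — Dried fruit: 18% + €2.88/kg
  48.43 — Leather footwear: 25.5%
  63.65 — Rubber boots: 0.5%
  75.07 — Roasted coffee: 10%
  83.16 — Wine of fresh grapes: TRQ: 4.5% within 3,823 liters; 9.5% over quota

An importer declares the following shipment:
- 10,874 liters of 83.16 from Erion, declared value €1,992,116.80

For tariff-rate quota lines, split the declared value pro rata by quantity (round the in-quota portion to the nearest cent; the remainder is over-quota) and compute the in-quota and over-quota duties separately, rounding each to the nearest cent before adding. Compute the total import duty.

Line 1 (83.16, Erion, 10,874 liters, €1,992,116.80):
Code 83.16 is under a tariff-rate quota (threshold 3,823 liters). In-quota: 3,823 liters at 4.5%; over-quota: 7,051 liters at 9.5%.
Pro-rata value split: in-quota = €1,992,116.80 × 3,823/10,874 = €700,373.60; over-quota = €1,992,116.80 − €700,373.60 = €1,291,743.20.
In-quota duty = €700,373.60 × 4.5% = €31,516.81. Over-quota duty = €1,291,743.20 × 9.5% = €122,715.60.
Line duty = €31,516.81 + €122,715.60 = €154,232.41.

€154,232.41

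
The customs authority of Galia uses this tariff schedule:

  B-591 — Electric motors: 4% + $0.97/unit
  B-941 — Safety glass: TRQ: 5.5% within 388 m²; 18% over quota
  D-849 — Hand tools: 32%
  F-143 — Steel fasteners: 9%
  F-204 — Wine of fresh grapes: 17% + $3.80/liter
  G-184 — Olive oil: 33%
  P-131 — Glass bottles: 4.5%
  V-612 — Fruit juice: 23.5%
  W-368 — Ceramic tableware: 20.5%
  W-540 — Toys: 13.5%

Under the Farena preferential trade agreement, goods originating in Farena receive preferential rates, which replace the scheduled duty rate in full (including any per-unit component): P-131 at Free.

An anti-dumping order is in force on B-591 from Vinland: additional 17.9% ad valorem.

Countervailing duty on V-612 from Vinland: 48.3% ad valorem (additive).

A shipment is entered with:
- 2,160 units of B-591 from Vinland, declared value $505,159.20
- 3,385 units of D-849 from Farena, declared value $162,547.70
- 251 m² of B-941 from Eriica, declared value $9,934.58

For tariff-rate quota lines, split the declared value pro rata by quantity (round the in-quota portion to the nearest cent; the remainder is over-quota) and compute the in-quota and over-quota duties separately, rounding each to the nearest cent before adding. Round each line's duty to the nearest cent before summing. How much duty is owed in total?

Line 1 (B-591, Vinland, 2,160 units, $505,159.20):
Base rate for B-591 is 4% + $0.97/unit.
Additional duty on B-591 from Vinland: +17.9%. Applied ad valorem rate: 4% + 17.9% = 21.9%.
Duty = $505,159.20 × 21.9% + 2,160 × $0.97 = $112,725.06.
Line 2 (D-849, Farena, 3,385 units, $162,547.70):
Base rate for D-849 is 32%.
Origin Farena is the FTA partner but D-849 is not on the preference list; base rate stands.
Duty = $162,547.70 × 32% = $52,015.26.
Line 3 (B-941, Eriica, 251 m², $9,934.58):
Code B-941 is under a tariff-rate quota (threshold 388 m²). Quantity 251 m² is within the quota, so the in-quota rate 5.5% applies to the full value.
Duty = $9,934.58 × 5.5% = $546.40.
Total = $112,725.06 + $52,015.26 + $546.40 = $165,286.72.

$165,286.72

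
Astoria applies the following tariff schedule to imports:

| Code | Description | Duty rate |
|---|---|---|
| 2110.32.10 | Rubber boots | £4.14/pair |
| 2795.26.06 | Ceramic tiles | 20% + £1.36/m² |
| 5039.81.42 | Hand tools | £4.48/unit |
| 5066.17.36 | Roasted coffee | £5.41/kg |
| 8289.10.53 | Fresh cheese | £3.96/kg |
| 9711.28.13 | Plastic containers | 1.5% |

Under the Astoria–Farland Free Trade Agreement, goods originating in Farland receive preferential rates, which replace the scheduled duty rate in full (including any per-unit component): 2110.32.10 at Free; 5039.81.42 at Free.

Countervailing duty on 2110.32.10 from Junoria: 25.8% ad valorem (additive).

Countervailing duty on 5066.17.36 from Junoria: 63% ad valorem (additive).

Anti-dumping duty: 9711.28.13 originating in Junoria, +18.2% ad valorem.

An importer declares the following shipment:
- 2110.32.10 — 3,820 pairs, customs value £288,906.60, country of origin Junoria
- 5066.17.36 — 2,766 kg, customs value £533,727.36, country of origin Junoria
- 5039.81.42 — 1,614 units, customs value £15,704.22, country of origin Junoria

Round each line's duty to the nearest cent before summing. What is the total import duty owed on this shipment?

£448,795.72

Line 1 (2110.32.10, Junoria, 3,820 pairs, £288,906.60):
Base rate for 2110.32.10 is £4.14/pair.
2110.32.10 has an FTA preferential rate, but origin Junoria is not Farland; base rate stands.
Additional duty on 2110.32.10 from Junoria: +25.8% ad valorem. Applied ad valorem rate = 25.8%.
Duty = £288,906.60 × 25.8% + 3,820 × £4.14 = £90,352.70.
Line 2 (5066.17.36, Junoria, 2,766 kg, £533,727.36):
Base rate for 5066.17.36 is £5.41/kg.
Additional duty on 5066.17.36 from Junoria: +63% ad valorem. Applied ad valorem rate = 63%.
Duty = £533,727.36 × 63% + 2,766 × £5.41 = £351,212.30.
Line 3 (5039.81.42, Junoria, 1,614 units, £15,704.22):
Base rate for 5039.81.42 is £4.48/unit.
5039.81.42 has an FTA preferential rate, but origin Junoria is not Farland; base rate stands.
Duty = 1,614 × £4.48 = £7,230.72.
Total = £90,352.70 + £351,212.30 + £7,230.72 = £448,795.72.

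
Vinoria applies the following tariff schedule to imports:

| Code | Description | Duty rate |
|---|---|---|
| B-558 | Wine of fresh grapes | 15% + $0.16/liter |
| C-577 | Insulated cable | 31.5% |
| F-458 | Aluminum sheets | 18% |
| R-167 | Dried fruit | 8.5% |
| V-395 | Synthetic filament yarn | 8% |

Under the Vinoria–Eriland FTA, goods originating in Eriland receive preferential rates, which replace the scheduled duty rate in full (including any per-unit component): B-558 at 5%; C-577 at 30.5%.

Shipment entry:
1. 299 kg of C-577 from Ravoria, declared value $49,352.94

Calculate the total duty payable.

Line 1 (C-577, Ravoria, 299 kg, $49,352.94):
Base rate for C-577 is 31.5%.
C-577 has an FTA preferential rate, but origin Ravoria is not Eriland; base rate stands.
Duty = $49,352.94 × 31.5% = $15,546.18.

$15,546.18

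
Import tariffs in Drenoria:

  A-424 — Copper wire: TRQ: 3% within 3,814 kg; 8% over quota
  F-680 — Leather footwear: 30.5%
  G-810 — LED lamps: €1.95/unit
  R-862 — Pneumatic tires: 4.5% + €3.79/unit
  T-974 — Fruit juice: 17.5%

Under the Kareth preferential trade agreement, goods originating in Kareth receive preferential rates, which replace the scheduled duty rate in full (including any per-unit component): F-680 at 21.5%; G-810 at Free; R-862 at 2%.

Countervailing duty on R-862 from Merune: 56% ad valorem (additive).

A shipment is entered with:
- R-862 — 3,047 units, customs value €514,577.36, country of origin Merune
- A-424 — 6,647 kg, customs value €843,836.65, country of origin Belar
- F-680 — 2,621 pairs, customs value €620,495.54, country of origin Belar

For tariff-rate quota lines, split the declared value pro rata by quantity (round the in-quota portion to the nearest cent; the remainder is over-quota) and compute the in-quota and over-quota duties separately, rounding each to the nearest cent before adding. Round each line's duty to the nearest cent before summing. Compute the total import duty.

€555,416.14

Line 1 (R-862, Merune, 3,047 units, €514,577.36):
Base rate for R-862 is 4.5% + €3.79/unit.
R-862 has an FTA preferential rate, but origin Merune is not Kareth; base rate stands.
Additional duty on R-862 from Merune: +56%. Applied ad valorem rate: 4.5% + 56% = 60.5%.
Duty = €514,577.36 × 60.5% + 3,047 × €3.79 = €322,867.43.
Line 2 (A-424, Belar, 6,647 kg, €843,836.65):
Code A-424 is under a tariff-rate quota (threshold 3,814 kg). In-quota: 3,814 kg at 3%; over-quota: 2,833 kg at 8%.
Pro-rata value split: in-quota = €843,836.65 × 3,814/6,647 = €484,187.30; over-quota = €843,836.65 − €484,187.30 = €359,649.35.
In-quota duty = €484,187.30 × 3% = €14,525.62. Over-quota duty = €359,649.35 × 8% = €28,771.95.
Line duty = €14,525.62 + €28,771.95 = €43,297.57.
Line 3 (F-680, Belar, 2,621 pairs, €620,495.54):
Base rate for F-680 is 30.5%.
F-680 has an FTA preferential rate, but origin Belar is not Kareth; base rate stands.
Duty = €620,495.54 × 30.5% = €189,251.14.
Total = €322,867.43 + €43,297.57 + €189,251.14 = €555,416.14.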